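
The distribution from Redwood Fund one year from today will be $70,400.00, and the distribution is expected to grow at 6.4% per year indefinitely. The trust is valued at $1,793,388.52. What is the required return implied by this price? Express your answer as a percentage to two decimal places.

10.33%

P = D₁/(r − g) ⇒ r = D₁/P + g = $70,400.0000/$1,793,388.52 + 0.064 = 0.039255 + 0.064 = 0.103255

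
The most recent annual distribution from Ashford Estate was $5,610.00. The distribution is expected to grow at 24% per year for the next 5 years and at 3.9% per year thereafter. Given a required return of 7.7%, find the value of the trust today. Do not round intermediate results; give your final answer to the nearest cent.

D_1 = 6956.40000
D_2 = 8625.93600
D_3 = 10696.16064
D_4 = 13263.23919
D_5 = 16446.41660
Terminal value at year 5: TV = D_5×(1+g_2)/(r−g_2) = 17087.82685/0.038 = 449679.65388
P_0 = D_1/(1+r)^1 + D_2/(1+r)^2 + D_3/(1+r)^3 + D_4/(1+r)^4 + D_5/(1+r)^5 + TV/(1+r)^5
    = 6459.05292 + 7436.60690 + 8562.11007 + 9857.95403 + 11349.91922 + 310330.68605 = 353996.32920

$353996.33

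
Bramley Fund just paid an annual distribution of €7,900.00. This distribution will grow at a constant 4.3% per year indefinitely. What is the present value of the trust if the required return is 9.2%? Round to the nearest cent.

€168157.14

D₁ = D₀ × (1 + g) = €7,900.00 × 1.043 = €8,239.7000
Growing perpetuity: P = D₁ / (r − g) = €8,239.7000 / (0.092 − 0.043) = €168,157.14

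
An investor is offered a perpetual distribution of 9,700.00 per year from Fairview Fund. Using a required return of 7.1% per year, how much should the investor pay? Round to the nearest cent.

136619.72

Level perpetuity: PV = C / r = 9,700.00 / 0.071 = 136,619.72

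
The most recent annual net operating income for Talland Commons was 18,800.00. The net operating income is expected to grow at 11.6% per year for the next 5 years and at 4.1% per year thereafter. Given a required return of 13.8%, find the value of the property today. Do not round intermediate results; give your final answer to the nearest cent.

D_1 = 20980.80000
D_2 = 23414.57280
D_3 = 26130.66324
D_4 = 29161.82018
D_5 = 32544.59132
Terminal value at year 5: TV = D_5×(1+g_2)/(r−g_2) = 33878.91957/0.097 = 349267.21203
P_0 = D_1/(1+r)^1 + D_2/(1+r)^2 + D_3/(1+r)^3 + D_4/(1+r)^4 + D_5/(1+r)^5 + TV/(1+r)^5
    = 18436.55536 + 18080.13689 + 17730.60876 + 17387.83777 + 17051.69327 + 182998.06906 = 271684.90112

271684.90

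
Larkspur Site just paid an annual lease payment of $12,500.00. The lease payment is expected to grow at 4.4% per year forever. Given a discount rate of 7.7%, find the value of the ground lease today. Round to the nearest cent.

$395454.55

D₁ = D₀ × (1 + g) = $12,500.00 × 1.044 = $13,050.0000
Growing perpetuity: P = D₁ / (r − g) = $13,050.0000 / (0.077 − 0.044) = $395,454.55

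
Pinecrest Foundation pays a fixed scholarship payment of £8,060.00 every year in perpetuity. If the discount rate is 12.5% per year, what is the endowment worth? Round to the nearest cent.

£64480.00

Level perpetuity: PV = C / r = £8,060.00 / 0.125 = £64,480.00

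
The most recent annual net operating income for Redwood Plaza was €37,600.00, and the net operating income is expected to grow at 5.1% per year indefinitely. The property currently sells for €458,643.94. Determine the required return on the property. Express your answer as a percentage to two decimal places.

D₁ = €37,600.00 × 1.051 = €39,517.6000
P = D₁/(r − g) ⇒ r = D₁/P + g = €39,517.6000/€458,643.94 + 0.051 = 0.086162 + 0.051 = 0.137162

13.72%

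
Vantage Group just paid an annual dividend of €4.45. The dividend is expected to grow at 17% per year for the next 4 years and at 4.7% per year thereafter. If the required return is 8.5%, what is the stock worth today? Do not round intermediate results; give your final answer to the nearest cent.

D_1 = 5.20650
D_2 = 6.09161
D_3 = 7.12718
D_4 = 8.33880
Terminal value at year 4: TV = D_4×(1+g_2)/(r−g_2) = 8.73072/0.038 = 229.75583
P_0 = D_1/(1+r)^1 + D_2/(1+r)^2 + D_3/(1+r)^3 + D_4/(1+r)^4 + TV/(1+r)^4
    = 4.79862 + 5.17455 + 5.57993 + 6.01706 + 165.78590 = 187.35605

€187.36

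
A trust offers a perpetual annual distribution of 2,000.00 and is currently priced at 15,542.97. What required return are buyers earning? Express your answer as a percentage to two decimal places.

12.87%

P = C/r ⇒ r = C/P = 2,000.00/15,542.97 = 0.128676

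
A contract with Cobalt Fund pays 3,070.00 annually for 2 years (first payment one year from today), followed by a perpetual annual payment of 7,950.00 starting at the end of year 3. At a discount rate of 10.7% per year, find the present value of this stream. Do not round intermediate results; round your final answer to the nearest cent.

PV of 2-year annuity: 3,070.00 × [1 − (1+0.107)^−2] / 0.107 = 5278.46528
Perpetuity value at year 2: 7,950.00 / 0.107 = 74299.06542
PV of perpetuity: 74299.06542 / (1+0.107)^2 = 60630.07552
Total PV = 5278.46528 + 60630.07552 = 65908.54080

65908.54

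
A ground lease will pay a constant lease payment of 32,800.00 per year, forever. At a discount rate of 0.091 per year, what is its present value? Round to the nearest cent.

360439.56

Level perpetuity: PV = C / r = 32,800.00 / 0.091 = 360,439.56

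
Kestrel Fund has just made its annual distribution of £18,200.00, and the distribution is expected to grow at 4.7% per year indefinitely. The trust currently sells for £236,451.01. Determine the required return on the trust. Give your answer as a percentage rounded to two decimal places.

12.76%

D₁ = £18,200.00 × 1.047 = £19,055.4000
P = D₁/(r − g) ⇒ r = D₁/P + g = £19,055.4000/£236,451.01 + 0.047 = 0.080589 + 0.047 = 0.127589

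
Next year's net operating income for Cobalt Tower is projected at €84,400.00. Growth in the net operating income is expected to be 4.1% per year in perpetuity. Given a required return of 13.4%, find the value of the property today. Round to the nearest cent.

Growing perpetuity: P = D₁ / (r − g) = €84,400.0000 / (0.134 − 0.041) = €907,526.88

€907526.88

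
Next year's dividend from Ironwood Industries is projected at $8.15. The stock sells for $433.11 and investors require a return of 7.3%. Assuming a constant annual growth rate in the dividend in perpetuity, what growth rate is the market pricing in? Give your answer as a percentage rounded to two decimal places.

5.42%

P = D₁/(r−g) ⇒ g = r − D₁/P = 0.073 − $8.15/$433.11 = 0.054183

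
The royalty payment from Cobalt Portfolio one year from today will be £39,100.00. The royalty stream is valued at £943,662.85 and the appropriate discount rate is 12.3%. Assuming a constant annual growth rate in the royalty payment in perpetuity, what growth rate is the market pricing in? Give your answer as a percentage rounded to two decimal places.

8.16%

P = D₁/(r−g) ⇒ g = r − D₁/P = 0.123 − £39,100.00/£943,662.85 = 0.081566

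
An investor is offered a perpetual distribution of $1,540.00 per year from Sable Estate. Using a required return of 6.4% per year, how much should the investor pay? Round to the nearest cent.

Level perpetuity: PV = C / r = $1,540.00 / 0.064 = $24,062.50

$24062.50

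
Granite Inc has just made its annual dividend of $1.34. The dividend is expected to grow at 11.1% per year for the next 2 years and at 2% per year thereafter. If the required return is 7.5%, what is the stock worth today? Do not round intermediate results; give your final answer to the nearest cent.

$29.36

D_1 = 1.48874
D_2 = 1.65399
Terminal value at year 2: TV = D_2×(1+g_2)/(r−g_2) = 1.68707/0.055 = 30.67400
P_0 = D_1/(1+r)^1 + D_2/(1+r)^2 + TV/(1+r)^2
    = 1.38487 + 1.43125 + 26.54321 = 29.35934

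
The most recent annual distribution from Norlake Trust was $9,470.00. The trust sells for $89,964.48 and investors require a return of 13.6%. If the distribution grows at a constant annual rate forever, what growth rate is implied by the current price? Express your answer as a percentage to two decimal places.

2.78%

P = D₀(1+g)/(r−g) ⇒ P(r−g) = D₀(1+g) ⇒ g(P+D₀) = P·r − D₀
g = (P·r − D₀)/(P + D₀) = ($89,964.48×0.136 − $9,470.00) / ($89,964.48 + $9,470.00) = 0.027809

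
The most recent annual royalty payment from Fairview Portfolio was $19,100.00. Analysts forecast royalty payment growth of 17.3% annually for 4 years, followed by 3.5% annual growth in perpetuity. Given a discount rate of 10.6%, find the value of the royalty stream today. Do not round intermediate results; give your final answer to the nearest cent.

D_1 = 22404.30000
D_2 = 26280.24390
D_3 = 30826.72609
D_4 = 36159.74971
Terminal value at year 4: TV = D_4×(1+g_2)/(r−g_2) = 37425.34095/0.071 = 527117.47815
P_0 = D_1/(1+r)^1 + D_2/(1+r)^2 + D_3/(1+r)^3 + D_4/(1+r)^4 + TV/(1+r)^4
    = 20257.05244 + 21484.19757 + 22785.68151 + 24166.00761 + 352279.12496 = 440972.06409

$440972.06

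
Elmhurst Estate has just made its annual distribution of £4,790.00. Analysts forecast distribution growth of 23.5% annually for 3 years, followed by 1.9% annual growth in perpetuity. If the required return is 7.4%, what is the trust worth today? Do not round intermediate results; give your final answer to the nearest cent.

D_1 = 5915.65000
D_2 = 7305.82775
D_3 = 9022.69727
Terminal value at year 3: TV = D_3×(1+g_2)/(r−g_2) = 9194.12852/0.055 = 167165.97308
P_0 = D_1/(1+r)^1 + D_2/(1+r)^2 + D_3/(1+r)^3 + TV/(1+r)^3
    = 5508.05400 + 6333.74925 + 7283.22190 + 134938.23853 = 154063.26369

£154063.26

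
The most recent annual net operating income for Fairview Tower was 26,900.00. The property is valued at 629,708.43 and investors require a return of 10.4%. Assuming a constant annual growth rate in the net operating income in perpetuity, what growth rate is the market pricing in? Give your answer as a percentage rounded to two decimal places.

5.88%

P = D₀(1+g)/(r−g) ⇒ P(r−g) = D₀(1+g) ⇒ g(P+D₀) = P·r − D₀
g = (P·r − D₀)/(P + D₀) = (629,708.43×0.104 − 26,900.00) / (629,708.43 + 26,900.00) = 0.058771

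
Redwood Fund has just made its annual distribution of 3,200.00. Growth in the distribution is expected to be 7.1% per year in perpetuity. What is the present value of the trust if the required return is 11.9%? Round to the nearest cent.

D₁ = D₀ × (1 + g) = 3,200.00 × 1.071 = 3,427.2000
Growing perpetuity: P = D₁ / (r − g) = 3,427.2000 / (0.119 − 0.071) = 71,400.00

71400.00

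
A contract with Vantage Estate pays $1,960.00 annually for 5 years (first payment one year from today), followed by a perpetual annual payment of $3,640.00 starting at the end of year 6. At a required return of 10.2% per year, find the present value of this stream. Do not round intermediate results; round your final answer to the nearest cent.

$29350.16

PV of 5-year annuity: $1,960.00 × [1 − (1+0.102)^−5] / 0.102 = 7392.13533
Perpetuity value at year 5: $3,640.00 / 0.102 = 35686.27451
PV of perpetuity: 35686.27451 / (1+0.102)^5 = 21958.02319
Total PV = 7392.13533 + 21958.02319 = 29350.15851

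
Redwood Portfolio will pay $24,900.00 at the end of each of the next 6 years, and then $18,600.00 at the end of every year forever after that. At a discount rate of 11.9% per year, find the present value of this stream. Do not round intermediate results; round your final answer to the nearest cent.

$182277.91

PV of 6-year annuity: $24,900.00 × [1 − (1+0.119)^−6] / 0.119 = 102664.64215
Perpetuity value at year 6: $18,600.00 / 0.119 = 156302.52101
PV of perpetuity: 156302.52101 / (1+0.119)^6 = 79613.27025
Total PV = 102664.64215 + 79613.27025 = 182277.91240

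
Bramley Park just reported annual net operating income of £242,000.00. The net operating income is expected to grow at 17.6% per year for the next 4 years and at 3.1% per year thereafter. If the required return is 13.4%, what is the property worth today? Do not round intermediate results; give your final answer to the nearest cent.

£3862661.15

D_1 = 284592.00000
D_2 = 334680.19200
D_3 = 393583.90579
D_4 = 462854.67321
Terminal value at year 4: TV = D_4×(1+g_2)/(r−g_2) = 477203.16808/0.103 = 4633040.46681
P_0 = D_1/(1+r)^1 + D_2/(1+r)^2 + D_3/(1+r)^3 + D_4/(1+r)^4 + TV/(1+r)^4
    = 250962.96296 + 260257.88752 + 269897.06854 + 279893.25626 + 2801649.97285 = 3862661.14813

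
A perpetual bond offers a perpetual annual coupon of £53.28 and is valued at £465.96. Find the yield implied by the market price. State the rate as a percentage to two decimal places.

11.43%

P = C/r ⇒ r = C/P = £53.28/£465.96 = 0.114345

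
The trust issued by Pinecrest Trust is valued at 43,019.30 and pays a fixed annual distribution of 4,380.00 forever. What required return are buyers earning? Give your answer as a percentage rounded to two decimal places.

10.18%

P = C/r ⇒ r = C/P = 4,380.00/43,019.30 = 0.101815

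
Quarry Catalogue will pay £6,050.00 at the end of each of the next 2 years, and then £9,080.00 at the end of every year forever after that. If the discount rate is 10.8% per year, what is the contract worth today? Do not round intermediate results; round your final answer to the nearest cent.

£78871.32

PV of 2-year annuity: £6,050.00 × [1 − (1+0.108)^−2] / 0.108 = 10388.34730
Perpetuity value at year 2: £9,080.00 / 0.108 = 84074.07407
PV of perpetuity: 84074.07407 / (1+0.108)^2 = 68482.96771
Total PV = 10388.34730 + 68482.96771 = 78871.31501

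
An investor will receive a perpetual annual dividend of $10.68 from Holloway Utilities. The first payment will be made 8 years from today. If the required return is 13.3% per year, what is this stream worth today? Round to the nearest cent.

Value at end of year 7: C / r = $10.68 / 0.133 = $80.3008
Discount to today: PV = $80.3008 / (1 + 0.133)^7 = $80.3008 / 2.396676 = $33.51

$33.51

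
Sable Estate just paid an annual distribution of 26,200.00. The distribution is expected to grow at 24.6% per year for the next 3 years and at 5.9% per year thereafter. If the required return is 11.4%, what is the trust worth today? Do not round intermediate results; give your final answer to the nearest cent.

D_1 = 32645.20000
D_2 = 40675.91920
D_3 = 50682.19532
Terminal value at year 3: TV = D_3×(1+g_2)/(r−g_2) = 53672.44485/0.055 = 975862.63359
P_0 = D_1/(1+r)^1 + D_2/(1+r)^2 + D_3/(1+r)^3 + TV/(1+r)^3
    = 29304.48833 + 32776.83345 + 36660.62341 + 705883.63977 = 804625.58495

804625.58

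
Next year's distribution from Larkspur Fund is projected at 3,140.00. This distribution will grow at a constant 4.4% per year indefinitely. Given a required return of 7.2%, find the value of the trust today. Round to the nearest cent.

112142.86

Growing perpetuity: P = D₁ / (r − g) = 3,140.0000 / (0.072 − 0.044) = 112,142.86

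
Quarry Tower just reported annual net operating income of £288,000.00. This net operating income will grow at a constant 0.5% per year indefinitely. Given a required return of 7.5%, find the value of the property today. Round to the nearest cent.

£4134857.14

D₁ = D₀ × (1 + g) = £288,000.00 × 1.005 = £289,440.0000
Growing perpetuity: P = D₁ / (r − g) = £289,440.0000 / (0.075 − 0.005) = £4,134,857.14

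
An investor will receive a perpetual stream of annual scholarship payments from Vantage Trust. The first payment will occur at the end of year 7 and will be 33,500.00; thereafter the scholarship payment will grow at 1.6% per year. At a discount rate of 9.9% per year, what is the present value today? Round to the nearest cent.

229076.51

Value at end of year 6: C₁ / (r − g) = 33,500.00 / (0.099 − 0.016) = 403,614.4578
Discount to today: PV = 403,614.4578 / (1 + 0.099)^6 = 403,614.4578 / 1.761920 = 229,076.51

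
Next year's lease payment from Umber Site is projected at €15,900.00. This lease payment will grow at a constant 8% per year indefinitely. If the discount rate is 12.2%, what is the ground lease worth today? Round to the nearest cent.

€378571.43

Growing perpetuity: P = D₁ / (r − g) = €15,900.0000 / (0.122 − 0.08) = €378,571.43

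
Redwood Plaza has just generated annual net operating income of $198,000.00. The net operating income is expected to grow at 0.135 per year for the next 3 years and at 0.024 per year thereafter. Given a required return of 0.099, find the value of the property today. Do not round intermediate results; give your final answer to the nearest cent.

D_1 = 224730.00000
D_2 = 255068.55000
D_3 = 289502.80425
Terminal value at year 3: TV = D_3×(1+g_2)/(r−g_2) = 296450.87155/0.075 = 3952678.28736
P_0 = D_1/(1+r)^1 + D_2/(1+r)^2 + D_3/(1+r)^3 + TV/(1+r)^3
    = 204485.89627 + 211184.25138 + 218102.02485 + 2977819.64602 = 3611591.81852

$3611591.82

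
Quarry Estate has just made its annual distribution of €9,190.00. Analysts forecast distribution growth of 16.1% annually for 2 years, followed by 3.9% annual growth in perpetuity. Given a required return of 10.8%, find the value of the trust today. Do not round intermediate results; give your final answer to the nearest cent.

D_1 = 10669.59000
D_2 = 12387.39399
Terminal value at year 2: TV = D_2×(1+g_2)/(r−g_2) = 12870.50236/0.069 = 186529.01965
P_0 = D_1/(1+r)^1 + D_2/(1+r)^2 + TV/(1+r)^2
    = 9629.59386 + 10090.21523 + 151938.16846 = 171657.97755

€171657.98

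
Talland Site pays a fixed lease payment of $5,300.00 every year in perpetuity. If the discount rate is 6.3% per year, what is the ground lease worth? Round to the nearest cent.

Level perpetuity: PV = C / r = $5,300.00 / 0.063 = $84,126.98

$84126.98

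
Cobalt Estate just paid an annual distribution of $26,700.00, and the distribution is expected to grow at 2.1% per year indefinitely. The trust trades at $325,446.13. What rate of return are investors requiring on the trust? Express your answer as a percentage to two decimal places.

D₁ = $26,700.00 × 1.021 = $27,260.7000
P = D₁/(r − g) ⇒ r = D₁/P + g = $27,260.7000/$325,446.13 + 0.021 = 0.083764 + 0.021 = 0.104764

10.48%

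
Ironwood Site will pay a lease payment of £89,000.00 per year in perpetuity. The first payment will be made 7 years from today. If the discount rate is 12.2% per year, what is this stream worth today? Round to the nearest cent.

Value at end of year 6: C / r = £89,000.00 / 0.122 = £729,508.1967
Discount to today: PV = £729,508.1967 / (1 + 0.122)^6 = £729,508.1967 / 1.995065 = £365,656.28

£365656.28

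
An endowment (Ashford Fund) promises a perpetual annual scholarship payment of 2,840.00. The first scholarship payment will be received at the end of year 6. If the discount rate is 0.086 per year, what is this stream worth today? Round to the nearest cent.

21861.04

Value at end of year 5: C / r = 2,840.00 / 0.086 = 33,023.2558
Discount to today: PV = 33,023.2558 / (1 + 0.086)^5 = 33,023.2558 / 1.510599 = 21,861.04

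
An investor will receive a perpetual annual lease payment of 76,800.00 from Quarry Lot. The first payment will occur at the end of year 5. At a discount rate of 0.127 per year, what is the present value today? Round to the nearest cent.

374853.73

Value at end of year 4: C / r = 76,800.00 / 0.127 = 604,724.4094
Discount to today: PV = 604,724.4094 / (1 + 0.127)^4 = 604,724.4094 / 1.613228 = 374,853.73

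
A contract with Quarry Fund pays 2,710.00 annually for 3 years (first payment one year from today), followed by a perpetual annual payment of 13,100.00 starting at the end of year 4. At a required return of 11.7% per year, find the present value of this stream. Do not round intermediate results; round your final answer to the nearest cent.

86881.57

PV of 3-year annuity: 2,710.00 × [1 − (1+0.117)^−3] / 0.117 = 6542.66524
Perpetuity value at year 3: 13,100.00 / 0.117 = 111965.81197
PV of perpetuity: 111965.81197 / (1+0.117)^3 = 80338.90619
Total PV = 6542.66524 + 80338.90619 = 86881.57143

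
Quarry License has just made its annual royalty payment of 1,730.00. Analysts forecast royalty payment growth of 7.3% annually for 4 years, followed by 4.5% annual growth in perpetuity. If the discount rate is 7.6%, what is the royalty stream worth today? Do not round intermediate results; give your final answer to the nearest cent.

64541.97

D_1 = 1856.29000
D_2 = 1991.79917
D_3 = 2137.20051
D_4 = 2293.21615
Terminal value at year 4: TV = D_4×(1+g_2)/(r−g_2) = 2396.41087/0.031 = 77303.57655
P_0 = D_1/(1+r)^1 + D_2/(1+r)^2 + D_3/(1+r)^3 + D_4/(1+r)^4 + TV/(1+r)^4
    = 1725.17658 + 1720.36661 + 1715.57005 + 1710.78686 + 57670.07315 = 64541.97324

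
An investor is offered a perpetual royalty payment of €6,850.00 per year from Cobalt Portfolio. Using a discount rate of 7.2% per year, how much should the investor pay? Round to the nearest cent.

€95138.89

Level perpetuity: PV = C / r = €6,850.00 / 0.072 = €95,138.89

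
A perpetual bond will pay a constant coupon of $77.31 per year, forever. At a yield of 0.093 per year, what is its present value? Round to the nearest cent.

$831.29

Level perpetuity: PV = C / r = $77.31 / 0.093 = $831.29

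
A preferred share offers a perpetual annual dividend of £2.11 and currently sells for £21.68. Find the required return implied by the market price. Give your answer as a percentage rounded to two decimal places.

P = C/r ⇒ r = C/P = £2.11/£21.68 = 0.097325

9.73%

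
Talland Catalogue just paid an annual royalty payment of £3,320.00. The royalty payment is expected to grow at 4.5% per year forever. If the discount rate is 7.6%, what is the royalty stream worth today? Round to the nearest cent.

£111916.13

D₁ = D₀ × (1 + g) = £3,320.00 × 1.045 = £3,469.4000
Growing perpetuity: P = D₁ / (r − g) = £3,469.4000 / (0.076 − 0.045) = £111,916.13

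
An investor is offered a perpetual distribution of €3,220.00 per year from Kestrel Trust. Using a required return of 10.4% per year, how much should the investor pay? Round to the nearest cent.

Level perpetuity: PV = C / r = €3,220.00 / 0.104 = €30,961.54

€30961.54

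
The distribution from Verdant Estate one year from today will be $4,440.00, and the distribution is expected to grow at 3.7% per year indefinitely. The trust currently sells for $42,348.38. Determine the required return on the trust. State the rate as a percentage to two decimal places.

14.18%

P = D₁/(r − g) ⇒ r = D₁/P + g = $4,440.0000/$42,348.38 + 0.037 = 0.104845 + 0.037 = 0.141845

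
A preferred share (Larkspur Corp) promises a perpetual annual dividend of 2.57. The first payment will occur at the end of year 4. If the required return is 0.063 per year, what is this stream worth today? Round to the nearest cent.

33.96

Value at end of year 3: C / r = 2.57 / 0.063 = 40.7937
Discount to today: PV = 40.7937 / (1 + 0.063)^3 = 40.7937 / 1.201157 = 33.96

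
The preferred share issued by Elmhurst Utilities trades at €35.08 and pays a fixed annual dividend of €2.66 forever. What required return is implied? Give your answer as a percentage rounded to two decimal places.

7.58%

P = C/r ⇒ r = C/P = €2.66/€35.08 = 0.075827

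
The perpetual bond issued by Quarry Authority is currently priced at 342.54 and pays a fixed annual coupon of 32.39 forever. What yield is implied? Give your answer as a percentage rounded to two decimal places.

P = C/r ⇒ r = C/P = 32.39/342.54 = 0.094558

9.46%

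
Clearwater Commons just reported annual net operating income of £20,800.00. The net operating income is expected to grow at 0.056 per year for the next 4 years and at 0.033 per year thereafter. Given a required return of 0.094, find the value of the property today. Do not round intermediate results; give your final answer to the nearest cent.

£382009.60

D_1 = 21964.80000
D_2 = 23194.82880
D_3 = 24493.73921
D_4 = 25865.38861
Terminal value at year 4: TV = D_4×(1+g_2)/(r−g_2) = 26718.94643/0.061 = 438015.51529
P_0 = D_1/(1+r)^1 + D_2/(1+r)^2 + D_3/(1+r)^3 + D_4/(1+r)^4 + TV/(1+r)^4
    = 20077.51371 + 19380.12292 + 18706.95595 + 18057.17137 + 305787.83653 = 382009.60048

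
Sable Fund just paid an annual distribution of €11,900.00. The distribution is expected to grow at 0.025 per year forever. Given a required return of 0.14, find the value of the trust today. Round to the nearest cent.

€106065.22

D₁ = D₀ × (1 + g) = €11,900.00 × 1.025 = €12,197.5000
Growing perpetuity: P = D₁ / (r − g) = €12,197.5000 / (0.14 − 0.025) = €106,065.22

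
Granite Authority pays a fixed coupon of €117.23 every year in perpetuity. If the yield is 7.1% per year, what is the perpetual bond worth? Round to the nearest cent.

Level perpetuity: PV = C / r = €117.23 / 0.071 = €1,651.13

€1651.13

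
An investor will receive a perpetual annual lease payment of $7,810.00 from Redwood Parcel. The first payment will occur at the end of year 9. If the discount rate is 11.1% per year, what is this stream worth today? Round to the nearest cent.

Value at end of year 8: C / r = $7,810.00 / 0.111 = $70,360.3604
Discount to today: PV = $70,360.3604 / (1 + 0.111)^8 = $70,360.3604 / 2.321200 = $30,312.07

$30312.07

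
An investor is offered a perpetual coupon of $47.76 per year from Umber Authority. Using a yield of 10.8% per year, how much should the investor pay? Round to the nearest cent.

$442.22

Level perpetuity: PV = C / r = $47.76 / 0.108 = $442.22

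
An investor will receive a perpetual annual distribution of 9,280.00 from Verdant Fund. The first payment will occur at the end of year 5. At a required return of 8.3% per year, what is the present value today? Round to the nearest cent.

Value at end of year 4: C / r = 9,280.00 / 0.083 = 111,807.2289
Discount to today: PV = 111,807.2289 / (1 + 0.083)^4 = 111,807.2289 / 1.375669 = 81,274.83

81274.83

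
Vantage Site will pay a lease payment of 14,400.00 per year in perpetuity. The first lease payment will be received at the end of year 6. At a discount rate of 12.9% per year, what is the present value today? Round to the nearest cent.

60855.95

Value at end of year 5: C / r = 14,400.00 / 0.129 = 111,627.9070
Discount to today: PV = 111,627.9070 / (1 + 0.129)^5 = 111,627.9070 / 1.834297 = 60,855.95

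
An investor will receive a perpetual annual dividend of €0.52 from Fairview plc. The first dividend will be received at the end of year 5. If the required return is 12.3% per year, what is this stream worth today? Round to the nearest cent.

€2.66

Value at end of year 4: C / r = €0.52 / 0.123 = €4.2276
Discount to today: PV = €4.2276 / (1 + 0.123)^4 = €4.2276 / 1.590446 = €2.66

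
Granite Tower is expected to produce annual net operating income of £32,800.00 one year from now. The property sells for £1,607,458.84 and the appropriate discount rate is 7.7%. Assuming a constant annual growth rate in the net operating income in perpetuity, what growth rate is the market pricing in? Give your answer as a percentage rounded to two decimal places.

5.66%

P = D₁/(r−g) ⇒ g = r − D₁/P = 0.077 − £32,800.00/£1,607,458.84 = 0.056595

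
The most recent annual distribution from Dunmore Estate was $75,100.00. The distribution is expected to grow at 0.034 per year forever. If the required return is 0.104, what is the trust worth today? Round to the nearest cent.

$1109334.29

D₁ = D₀ × (1 + g) = $75,100.00 × 1.034 = $77,653.4000
Growing perpetuity: P = D₁ / (r − g) = $77,653.4000 / (0.104 − 0.034) = $1,109,334.29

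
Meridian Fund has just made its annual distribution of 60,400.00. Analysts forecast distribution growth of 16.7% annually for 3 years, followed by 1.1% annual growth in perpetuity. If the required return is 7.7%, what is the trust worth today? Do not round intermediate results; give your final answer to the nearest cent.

D_1 = 70486.80000
D_2 = 82258.09560
D_3 = 95995.19757
Terminal value at year 3: TV = D_3×(1+g_2)/(r−g_2) = 97051.14474/0.066 = 1470471.88998
P_0 = D_1/(1+r)^1 + D_2/(1+r)^2 + D_3/(1+r)^3 + TV/(1+r)^3
    = 65447.35376 + 70916.49196 + 76842.66120 + 1177089.85569 = 1390296.36261

1390296.36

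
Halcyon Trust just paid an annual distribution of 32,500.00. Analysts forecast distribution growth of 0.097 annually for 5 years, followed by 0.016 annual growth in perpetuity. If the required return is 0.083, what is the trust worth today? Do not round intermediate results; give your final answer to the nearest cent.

D_1 = 35652.50000
D_2 = 39110.79250
D_3 = 42904.53937
D_4 = 47066.27969
D_5 = 51631.70882
Terminal value at year 5: TV = D_5×(1+g_2)/(r−g_2) = 52457.81616/0.067 = 782952.48004
P_0 = D_1/(1+r)^1 + D_2/(1+r)^2 + D_3/(1+r)^3 + D_4/(1+r)^4 + D_5/(1+r)^5 + TV/(1+r)^5
    = 32920.12927 + 33345.68958 + 33776.75112 + 34213.38502 + 34655.66331 + 525524.68549 = 694436.30379

694436.30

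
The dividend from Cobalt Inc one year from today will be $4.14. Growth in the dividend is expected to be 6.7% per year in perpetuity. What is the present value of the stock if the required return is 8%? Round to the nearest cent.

$318.46

Growing perpetuity: P = D₁ / (r − g) = $4.1400 / (0.08 − 0.067) = $318.46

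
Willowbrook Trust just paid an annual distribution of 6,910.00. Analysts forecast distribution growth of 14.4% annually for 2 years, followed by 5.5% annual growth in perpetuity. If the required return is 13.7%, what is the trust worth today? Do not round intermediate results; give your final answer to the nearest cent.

D_1 = 7905.04000
D_2 = 9043.36576
Terminal value at year 2: TV = D_2×(1+g_2)/(r−g_2) = 9540.75088/0.082 = 116350.62045
P_0 = D_1/(1+r)^1 + D_2/(1+r)^2 + TV/(1+r)^2
    = 6952.54178 + 6995.34546 + 90001.09103 = 103948.97827

103948.98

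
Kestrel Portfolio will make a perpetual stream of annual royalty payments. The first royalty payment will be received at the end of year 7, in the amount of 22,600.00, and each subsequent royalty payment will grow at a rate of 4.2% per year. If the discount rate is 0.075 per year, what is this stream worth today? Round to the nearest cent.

443755.46

Value at end of year 6: C₁ / (r − g) = 22,600.00 / (0.075 − 0.042) = 684,848.4848
Discount to today: PV = 684,848.4848 / (1 + 0.075)^6 = 684,848.4848 / 1.543302 = 443,755.46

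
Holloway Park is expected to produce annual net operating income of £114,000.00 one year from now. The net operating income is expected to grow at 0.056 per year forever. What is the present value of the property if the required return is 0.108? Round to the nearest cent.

Growing perpetuity: P = D₁ / (r − g) = £114,000.0000 / (0.108 − 0.056) = £2,192,307.69

£2192307.69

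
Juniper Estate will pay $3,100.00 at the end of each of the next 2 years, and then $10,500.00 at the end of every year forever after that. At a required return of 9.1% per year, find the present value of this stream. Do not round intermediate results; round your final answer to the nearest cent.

PV of 2-year annuity: $3,100.00 × [1 − (1+0.091)^−2] / 0.091 = 5445.85690
Perpetuity value at year 2: $10,500.00 / 0.091 = 115384.61538
PV of perpetuity: 115384.61538 / (1+0.091)^2 = 96938.97104
Total PV = 5445.85690 + 96938.97104 = 102384.82794

$102384.83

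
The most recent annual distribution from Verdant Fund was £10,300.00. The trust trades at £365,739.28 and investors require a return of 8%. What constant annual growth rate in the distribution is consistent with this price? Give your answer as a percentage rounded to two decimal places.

P = D₀(1+g)/(r−g) ⇒ P(r−g) = D₀(1+g) ⇒ g(P+D₀) = P·r − D₀
g = (P·r − D₀)/(P + D₀) = (£365,739.28×0.08 − £10,300.00) / (£365,739.28 + £10,300.00) = 0.050418

5.04%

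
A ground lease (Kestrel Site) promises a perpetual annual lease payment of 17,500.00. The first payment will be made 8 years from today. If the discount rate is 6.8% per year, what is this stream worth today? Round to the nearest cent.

162379.19

Value at end of year 7: C / r = 17,500.00 / 0.068 = 257,352.9412
Discount to today: PV = 257,352.9412 / (1 + 0.068)^7 = 257,352.9412 / 1.584889 = 162,379.19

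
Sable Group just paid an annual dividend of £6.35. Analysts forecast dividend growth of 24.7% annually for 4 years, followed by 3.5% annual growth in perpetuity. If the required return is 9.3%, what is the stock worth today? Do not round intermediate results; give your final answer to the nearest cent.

D_1 = 7.91845
D_2 = 9.87431
D_3 = 12.31326
D_4 = 15.35464
Terminal value at year 4: TV = D_4×(1+g_2)/(r−g_2) = 15.89205/0.058 = 274.00084
P_0 = D_1/(1+r)^1 + D_2/(1+r)^2 + D_3/(1+r)^3 + D_4/(1+r)^4 + TV/(1+r)^4
    = 7.24469 + 8.26545 + 9.43002 + 10.75868 + 191.98675 = 227.68558

£227.69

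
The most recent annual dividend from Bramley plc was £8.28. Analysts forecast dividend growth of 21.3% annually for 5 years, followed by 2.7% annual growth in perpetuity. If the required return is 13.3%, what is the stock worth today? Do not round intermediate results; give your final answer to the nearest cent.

£163.88

D_1 = 10.04364
D_2 = 12.18294
D_3 = 14.77790
D_4 = 17.92559
D_5 = 21.74374
Terminal value at year 5: TV = D_5×(1+g_2)/(r−g_2) = 22.33083/0.106 = 210.66817
P_0 = D_1/(1+r)^1 + D_2/(1+r)^2 + D_3/(1+r)^3 + D_4/(1+r)^4 + D_5/(1+r)^5 + TV/(1+r)^5
    = 8.86464 + 9.49057 + 10.16069 + 10.87812 + 11.64621 + 112.83644 = 163.87667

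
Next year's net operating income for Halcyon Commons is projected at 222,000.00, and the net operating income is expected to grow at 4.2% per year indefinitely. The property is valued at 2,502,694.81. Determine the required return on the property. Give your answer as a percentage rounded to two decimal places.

13.07%

P = D₁/(r − g) ⇒ r = D₁/P + g = 222,000.0000/2,502,694.81 + 0.042 = 0.088704 + 0.042 = 0.130704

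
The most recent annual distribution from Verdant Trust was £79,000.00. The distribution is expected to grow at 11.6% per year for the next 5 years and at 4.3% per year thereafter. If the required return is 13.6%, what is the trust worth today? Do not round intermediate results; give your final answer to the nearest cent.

D_1 = 88164.00000
D_2 = 98391.02400
D_3 = 109804.38278
D_4 = 122541.69119
D_5 = 136756.52736
Terminal value at year 5: TV = D_5×(1+g_2)/(r−g_2) = 142637.05804/0.093 = 1533731.80690
P_0 = D_1/(1+r)^1 + D_2/(1+r)^2 + D_3/(1+r)^3 + D_4/(1+r)^4 + D_5/(1+r)^5 + TV/(1+r)^5
    = 77609.15493 + 76242.79657 + 74900.49381 + 73581.82315 + 72286.36851 + 810695.50924 = 1185316.14621

£1185316.15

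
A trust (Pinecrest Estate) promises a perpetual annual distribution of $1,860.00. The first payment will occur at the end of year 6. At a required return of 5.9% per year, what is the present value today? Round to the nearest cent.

Value at end of year 5: C / r = $1,860.00 / 0.059 = $31,525.4237
Discount to today: PV = $31,525.4237 / (1 + 0.059)^5 = $31,525.4237 / 1.331925 = $23,669.07

$23669.07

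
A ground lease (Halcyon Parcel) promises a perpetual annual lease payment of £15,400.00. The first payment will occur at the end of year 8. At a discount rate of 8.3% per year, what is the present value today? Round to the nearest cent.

£106180.17

Value at end of year 7: C / r = £15,400.00 / 0.083 = £185,542.1687
Discount to today: PV = £185,542.1687 / (1 + 0.083)^7 = £185,542.1687 / 1.747428 = £106,180.17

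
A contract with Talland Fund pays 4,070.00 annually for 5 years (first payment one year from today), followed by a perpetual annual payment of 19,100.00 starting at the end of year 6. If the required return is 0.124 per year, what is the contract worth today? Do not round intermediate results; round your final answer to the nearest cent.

PV of 5-year annuity: 4,070.00 × [1 − (1+0.124)^−5] / 0.124 = 14527.21187
Perpetuity value at year 5: 19,100.00 / 0.124 = 154032.25806
PV of perpetuity: 154032.25806 / (1+0.124)^5 = 85857.87313
Total PV = 14527.21187 + 85857.87313 = 100385.08500

100385.08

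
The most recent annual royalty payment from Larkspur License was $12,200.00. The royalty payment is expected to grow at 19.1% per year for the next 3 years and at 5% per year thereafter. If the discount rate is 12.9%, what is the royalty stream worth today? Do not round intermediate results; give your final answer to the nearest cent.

$231128.94

D_1 = 14530.20000
D_2 = 17305.46820
D_3 = 20610.81263
Terminal value at year 3: TV = D_3×(1+g_2)/(r−g_2) = 21641.35326/0.079 = 273941.18047
P_0 = D_1/(1+r)^1 + D_2/(1+r)^2 + D_3/(1+r)^3 + TV/(1+r)^3
    = 12869.97343 + 13576.73902 + 14322.31725 + 190359.91277 = 231128.94247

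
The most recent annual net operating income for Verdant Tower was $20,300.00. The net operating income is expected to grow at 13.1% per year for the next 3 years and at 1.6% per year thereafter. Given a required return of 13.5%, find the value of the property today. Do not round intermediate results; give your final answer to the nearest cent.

D_1 = 22959.30000
D_2 = 25966.96830
D_3 = 29368.64115
Terminal value at year 3: TV = D_3×(1+g_2)/(r−g_2) = 29838.53941/0.119 = 250744.02862
P_0 = D_1/(1+r)^1 + D_2/(1+r)^2 + D_3/(1+r)^3 + TV/(1+r)^3
    = 20228.45815 + 20157.16843 + 20086.12995 + 171491.66411 = 231963.42064

$231963.42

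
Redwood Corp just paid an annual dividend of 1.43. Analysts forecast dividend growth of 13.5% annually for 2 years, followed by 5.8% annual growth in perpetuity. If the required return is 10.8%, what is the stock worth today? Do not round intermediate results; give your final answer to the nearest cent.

D_1 = 1.62305
D_2 = 1.84216
Terminal value at year 2: TV = D_2×(1+g_2)/(r−g_2) = 1.94901/0.05 = 38.98014
P_0 = D_1/(1+r)^1 + D_2/(1+r)^2 + TV/(1+r)^2
    = 1.46485 + 1.50054 + 31.75147 = 34.71686

34.72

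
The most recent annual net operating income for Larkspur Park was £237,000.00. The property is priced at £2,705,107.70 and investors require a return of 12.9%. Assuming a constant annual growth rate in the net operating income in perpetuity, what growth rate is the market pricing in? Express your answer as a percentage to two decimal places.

3.81%

P = D₀(1+g)/(r−g) ⇒ P(r−g) = D₀(1+g) ⇒ g(P+D₀) = P·r − D₀
g = (P·r − D₀)/(P + D₀) = (£2,705,107.70×0.129 − £237,000.00) / (£2,705,107.70 + £237,000.00) = 0.038054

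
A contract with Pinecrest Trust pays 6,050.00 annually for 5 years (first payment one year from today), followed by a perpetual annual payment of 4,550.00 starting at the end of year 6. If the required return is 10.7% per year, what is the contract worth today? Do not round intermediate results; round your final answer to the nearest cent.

48109.30

PV of 5-year annuity: 6,050.00 × [1 − (1+0.107)^−5] / 0.107 = 22529.95253
Perpetuity value at year 5: 4,550.00 / 0.107 = 42523.36449
PV of perpetuity: 42523.36449 / (1+0.107)^5 = 25579.35060
Total PV = 22529.95253 + 25579.35060 = 48109.30313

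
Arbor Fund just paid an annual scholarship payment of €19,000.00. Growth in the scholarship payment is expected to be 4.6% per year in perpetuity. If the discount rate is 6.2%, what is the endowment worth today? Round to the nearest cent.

D₁ = D₀ × (1 + g) = €19,000.00 × 1.046 = €19,874.0000
Growing perpetuity: P = D₁ / (r − g) = €19,874.0000 / (0.062 − 0.046) = €1,242,125.00

€1242125.00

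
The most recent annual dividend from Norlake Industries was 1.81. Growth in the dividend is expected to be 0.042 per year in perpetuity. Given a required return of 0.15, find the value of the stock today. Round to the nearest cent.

17.46

D₁ = D₀ × (1 + g) = 1.81 × 1.042 = 1.8860
Growing perpetuity: P = D₁ / (r − g) = 1.8860 / (0.15 − 0.042) = 17.46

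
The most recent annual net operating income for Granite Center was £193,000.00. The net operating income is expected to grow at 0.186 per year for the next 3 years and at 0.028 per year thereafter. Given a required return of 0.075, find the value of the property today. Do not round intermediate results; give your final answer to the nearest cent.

D_1 = 228898.00000
D_2 = 271473.02800
D_3 = 321967.01121
Terminal value at year 3: TV = D_3×(1+g_2)/(r−g_2) = 330982.08752/0.047 = 7042172.07493
P_0 = D_1/(1+r)^1 + D_2/(1+r)^2 + D_3/(1+r)^3 + TV/(1+r)^3
    = 212928.37209 + 234914.46447 + 259170.74871 + 5668670.84402 = 6375684.42929

£6375684.43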